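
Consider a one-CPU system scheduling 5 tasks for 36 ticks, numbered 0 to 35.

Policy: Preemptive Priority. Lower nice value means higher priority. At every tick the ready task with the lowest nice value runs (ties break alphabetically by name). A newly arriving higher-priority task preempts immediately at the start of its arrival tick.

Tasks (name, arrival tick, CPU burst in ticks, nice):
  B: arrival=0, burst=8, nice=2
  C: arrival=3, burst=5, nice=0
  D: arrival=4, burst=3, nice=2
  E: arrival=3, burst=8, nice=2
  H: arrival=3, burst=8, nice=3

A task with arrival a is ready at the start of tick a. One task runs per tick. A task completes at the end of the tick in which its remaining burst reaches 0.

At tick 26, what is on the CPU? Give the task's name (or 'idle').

running at tick 26 = H

t=0: ready={B} → run B
t=1: ready={B} → run B
t=2: ready={B} → run B
t=3: ready={B,C,E,H} → run C
t=4: ready={B,C,D,E,H} → run C
t=5: ready={B,C,D,E,H} → run C
t=6: ready={B,C,D,E,H} → run C
t=7: ready={B,C,D,E,H} → run C
t=8: ready={B,D,E,H} → run B
t=9: ready={B,D,E,H} → run B
t=10: ready={B,D,E,H} → run B
t=11: ready={B,D,E,H} → run B
t=12: ready={B,D,E,H} → run B
t=13: ready={D,E,H} → run D
t=14: ready={D,E,H} → run D
t=15: ready={D,E,H} → run D
t=16: ready={E,H} → run E
t=17: ready={E,H} → run E
t=18: ready={E,H} → run E
t=19: ready={E,H} → run E
t=20: ready={E,H} → run E
t=21: ready={E,H} → run E
t=22: ready={E,H} → run E
t=23: ready={E,H} → run E
t=24: ready={H} → run H
t=25: ready={H} → run H
t=26: ready={H} → run H
t=27: ready={H} → run H
t=28: ready={H} → run H
t=29: ready={H} → run H
t=30: ready={H} → run H
t=31: ready={H} → run H
t=32: (idle)
t=33: (idle)
t=34: (idle)
t=35: (idle)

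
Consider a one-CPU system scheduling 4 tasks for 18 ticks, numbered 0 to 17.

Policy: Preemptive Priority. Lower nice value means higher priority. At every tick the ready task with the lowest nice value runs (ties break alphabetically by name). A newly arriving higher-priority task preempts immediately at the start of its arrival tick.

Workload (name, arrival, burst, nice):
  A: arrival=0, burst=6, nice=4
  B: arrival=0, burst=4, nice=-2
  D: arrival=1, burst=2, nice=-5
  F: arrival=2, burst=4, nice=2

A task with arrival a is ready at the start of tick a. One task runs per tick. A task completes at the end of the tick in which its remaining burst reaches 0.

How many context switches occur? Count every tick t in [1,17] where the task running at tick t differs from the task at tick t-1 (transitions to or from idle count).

context switches = 5

t=0: ready={A,B} → run B
t=1: ready={A,B,D} → run D
t=2: ready={A,B,D,F} → run D
t=3: ready={A,B,F} → run B
t=4: ready={A,B,F} → run B
t=5: ready={A,B,F} → run B
t=6: ready={A,F} → run F
t=7: ready={A,F} → run F
t=8: ready={A,F} → run F
t=9: ready={A,F} → run F
t=10: ready={A} → run A
t=11: ready={A} → run A
t=12: ready={A} → run A
t=13: ready={A} → run A
t=14: ready={A} → run A
t=15: ready={A} → run A
t=16: (idle)
t=17: (idle)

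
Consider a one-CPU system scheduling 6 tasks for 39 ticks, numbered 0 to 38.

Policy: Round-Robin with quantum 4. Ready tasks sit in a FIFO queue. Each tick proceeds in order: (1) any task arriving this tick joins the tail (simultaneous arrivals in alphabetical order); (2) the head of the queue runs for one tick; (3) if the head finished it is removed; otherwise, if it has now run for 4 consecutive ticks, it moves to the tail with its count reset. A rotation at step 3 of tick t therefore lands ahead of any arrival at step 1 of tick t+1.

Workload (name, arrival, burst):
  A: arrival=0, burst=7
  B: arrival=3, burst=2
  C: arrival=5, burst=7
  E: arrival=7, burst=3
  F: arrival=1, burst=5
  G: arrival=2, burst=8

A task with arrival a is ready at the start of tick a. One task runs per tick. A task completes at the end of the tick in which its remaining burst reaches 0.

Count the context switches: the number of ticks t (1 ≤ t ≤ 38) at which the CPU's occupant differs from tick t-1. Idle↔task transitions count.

context switches = 10

t=0: queue=[A] q_used=0 → run A
t=1: queue=[A,F] q_used=1 → run A
t=2: queue=[A,F,G] q_used=2 → run A
t=3: queue=[A,F,G,B] q_used=3 → run A
t=4: queue=[F,G,B,A] q_used=0 → run F
t=5: queue=[F,G,B,A,C] q_used=1 → run F
t=6: queue=[F,G,B,A,C] q_used=2 → run F
t=7: queue=[F,G,B,A,C,E] q_used=3 → run F
t=8: queue=[G,B,A,C,E,F] q_used=0 → run G
t=9: queue=[G,B,A,C,E,F] q_used=1 → run G
t=10: queue=[G,B,A,C,E,F] q_used=2 → run G
t=11: queue=[G,B,A,C,E,F] q_used=3 → run G
t=12: queue=[B,A,C,E,F,G] q_used=0 → run B
t=13: queue=[B,A,C,E,F,G] q_used=1 → run B
t=14: queue=[A,C,E,F,G] q_used=0 → run A
t=15: queue=[A,C,E,F,G] q_used=1 → run A
t=16: queue=[A,C,E,F,G] q_used=2 → run A
t=17: queue=[C,E,F,G] q_used=0 → run C
t=18: queue=[C,E,F,G] q_used=1 → run C
t=19: queue=[C,E,F,G] q_used=2 → run C
t=20: queue=[C,E,F,G] q_used=3 → run C
t=21: queue=[E,F,G,C] q_used=0 → run E
t=22: queue=[E,F,G,C] q_used=1 → run E
t=23: queue=[E,F,G,C] q_used=2 → run E
t=24: queue=[F,G,C] q_used=0 → run F
t=25: queue=[G,C] q_used=0 → run G
t=26: queue=[G,C] q_used=1 → run G
t=27: queue=[G,C] q_used=2 → run G
t=28: queue=[G,C] q_used=3 → run G
t=29: queue=[C] q_used=0 → run C
t=30: queue=[C] q_used=1 → run C
t=31: queue=[C] q_used=2 → run C
t=32: (idle)
t=33: (idle)
t=34: (idle)
t=35: (idle)
t=36: (idle)
t=37: (idle)
t=38: (idle)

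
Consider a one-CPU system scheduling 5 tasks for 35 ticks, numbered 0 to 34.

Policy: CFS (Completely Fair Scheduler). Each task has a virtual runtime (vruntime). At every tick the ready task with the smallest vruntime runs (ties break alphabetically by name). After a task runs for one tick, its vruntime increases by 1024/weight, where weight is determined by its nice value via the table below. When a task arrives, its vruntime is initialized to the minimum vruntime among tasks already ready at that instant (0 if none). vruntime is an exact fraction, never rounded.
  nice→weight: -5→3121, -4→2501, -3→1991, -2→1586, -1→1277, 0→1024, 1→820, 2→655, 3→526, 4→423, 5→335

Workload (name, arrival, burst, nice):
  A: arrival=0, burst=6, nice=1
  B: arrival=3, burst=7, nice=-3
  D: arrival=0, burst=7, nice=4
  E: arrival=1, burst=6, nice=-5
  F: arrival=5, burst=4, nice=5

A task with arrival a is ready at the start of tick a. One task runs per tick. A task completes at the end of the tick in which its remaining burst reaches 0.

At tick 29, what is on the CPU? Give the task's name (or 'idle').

t=0: vr[A=0 D=0] → run A
t=1: vr[A=256/205 D=0 E=0] → run D
t=2: vr[A=256/205 D=1024/423 E=0] → run E
t=3: vr[A=256/205 B=1024/3121 D=1024/423 E=1024/3121] → run B
t=4: vr[A=256/205 B=5234688/6213911 D=1024/423 E=1024/3121] → run E
t=5: vr[A=256/205 B=5234688/6213911 D=1024/423 E=2048/3121 F=2048/3121] → run E
t=6: vr[A=256/205 B=5234688/6213911 D=1024/423 E=3072/3121 F=2048/3121] → run F
t=7: vr[A=256/205 B=5234688/6213911 D=1024/423 E=3072/3121 F=3881984/1045535] → run B
t=8: vr[A=256/205 B=8430592/6213911 D=1024/423 E=3072/3121 F=3881984/1045535] → run E
t=9: vr[A=256/205 B=8430592/6213911 D=1024/423 E=4096/3121 F=3881984/1045535] → run A
t=10: vr[A=512/205 B=8430592/6213911 D=1024/423 E=4096/3121 F=3881984/1045535] → run E
t=11: vr[A=512/205 B=8430592/6213911 D=1024/423 E=5120/3121 F=3881984/1045535] → run B
t=12: vr[A=512/205 B=11626496/6213911 D=1024/423 E=5120/3121 F=3881984/1045535] → run E
t=13: vr[A=512/205 B=11626496/6213911 D=1024/423 F=3881984/1045535] → run B
t=14: vr[A=512/205 B=14822400/6213911 D=1024/423 F=3881984/1045535] → run B
t=15: vr[A=512/205 B=18018304/6213911 D=1024/423 F=3881984/1045535] → run D
t=16: vr[A=512/205 B=18018304/6213911 D=2048/423 F=3881984/1045535] → run A
t=17: vr[A=768/205 B=18018304/6213911 D=2048/423 F=3881984/1045535] → run B
t=18: vr[A=768/205 B=21214208/6213911 D=2048/423 F=3881984/1045535] → run B
t=19: vr[A=768/205 D=2048/423 F=3881984/1045535] → run F
t=20: vr[A=768/205 D=2048/423 F=7077888/1045535] → run A
t=21: vr[A=1024/205 D=2048/423 F=7077888/1045535] → run D
t=22: vr[A=1024/205 D=1024/141 F=7077888/1045535] → run A
t=23: vr[A=256/41 D=1024/141 F=7077888/1045535] → run A
t=24: vr[D=1024/141 F=7077888/1045535] → run F
t=25: vr[D=1024/141 F=10273792/1045535] → run D
t=26: vr[D=4096/423 F=10273792/1045535] → run D
t=27: vr[D=5120/423 F=10273792/1045535] → run F
t=28: vr[D=5120/423] → run D
t=29: vr[D=2048/141] → run D
t=30: (idle)
t=31: (idle)
t=32: (idle)
t=33: (idle)
t=34: (idle)

running at tick 29 = D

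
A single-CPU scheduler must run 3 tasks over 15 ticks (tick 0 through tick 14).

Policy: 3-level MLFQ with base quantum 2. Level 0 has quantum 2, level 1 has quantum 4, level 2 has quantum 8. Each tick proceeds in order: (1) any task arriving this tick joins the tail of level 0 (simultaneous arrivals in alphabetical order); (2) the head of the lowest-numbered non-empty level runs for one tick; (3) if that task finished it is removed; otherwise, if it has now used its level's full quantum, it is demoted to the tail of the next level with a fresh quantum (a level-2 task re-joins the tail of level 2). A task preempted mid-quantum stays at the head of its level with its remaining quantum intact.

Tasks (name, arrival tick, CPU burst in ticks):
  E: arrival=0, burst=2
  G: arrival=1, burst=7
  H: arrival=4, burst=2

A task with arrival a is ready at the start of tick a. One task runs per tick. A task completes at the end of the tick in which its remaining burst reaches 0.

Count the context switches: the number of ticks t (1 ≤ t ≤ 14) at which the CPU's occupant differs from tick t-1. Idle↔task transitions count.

context switches = 4

t=0: L0/L1/L2 = E/-/- → run E
t=1: L0/L1/L2 = EG/-/- → run E
t=2: L0/L1/L2 = G/-/- → run G
t=3: L0/L1/L2 = G/-/- → run G
t=4: L0/L1/L2 = H/G/- → run H
t=5: L0/L1/L2 = H/G/- → run H
t=6: L0/L1/L2 = -/G/- → run G
t=7: L0/L1/L2 = -/G/- → run G
t=8: L0/L1/L2 = -/G/- → run G
t=9: L0/L1/L2 = -/G/- → run G
t=10: L0/L1/L2 = -/-/G → run G
t=11: (idle)
t=12: (idle)
t=13: (idle)
t=14: (idle)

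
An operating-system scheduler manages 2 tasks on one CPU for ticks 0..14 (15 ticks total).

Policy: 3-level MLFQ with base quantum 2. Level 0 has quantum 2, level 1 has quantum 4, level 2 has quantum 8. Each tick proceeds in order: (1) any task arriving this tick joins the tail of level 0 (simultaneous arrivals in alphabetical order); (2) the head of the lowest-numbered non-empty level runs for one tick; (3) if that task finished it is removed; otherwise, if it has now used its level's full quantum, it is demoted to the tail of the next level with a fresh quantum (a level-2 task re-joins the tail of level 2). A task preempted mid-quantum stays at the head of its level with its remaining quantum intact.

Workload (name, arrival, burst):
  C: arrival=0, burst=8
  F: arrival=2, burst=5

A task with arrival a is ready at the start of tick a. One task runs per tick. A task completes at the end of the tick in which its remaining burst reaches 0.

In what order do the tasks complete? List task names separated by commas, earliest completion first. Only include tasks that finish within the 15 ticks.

completion order = F, C

t=0: L0/L1/L2 = C/-/- → run C
t=1: L0/L1/L2 = C/-/- → run C
t=2: L0/L1/L2 = F/C/- → run F
t=3: L0/L1/L2 = F/C/- → run F
t=4: L0/L1/L2 = -/CF/- → run C
t=5: L0/L1/L2 = -/CF/- → run C
t=6: L0/L1/L2 = -/CF/- → run C
t=7: L0/L1/L2 = -/CF/- → run C
t=8: L0/L1/L2 = -/F/C → run F
t=9: L0/L1/L2 = -/F/C → run F
t=10: L0/L1/L2 = -/F/C → run F
t=11: L0/L1/L2 = -/-/C → run C
t=12: L0/L1/L2 = -/-/C → run C
t=13: (idle)
t=14: (idle)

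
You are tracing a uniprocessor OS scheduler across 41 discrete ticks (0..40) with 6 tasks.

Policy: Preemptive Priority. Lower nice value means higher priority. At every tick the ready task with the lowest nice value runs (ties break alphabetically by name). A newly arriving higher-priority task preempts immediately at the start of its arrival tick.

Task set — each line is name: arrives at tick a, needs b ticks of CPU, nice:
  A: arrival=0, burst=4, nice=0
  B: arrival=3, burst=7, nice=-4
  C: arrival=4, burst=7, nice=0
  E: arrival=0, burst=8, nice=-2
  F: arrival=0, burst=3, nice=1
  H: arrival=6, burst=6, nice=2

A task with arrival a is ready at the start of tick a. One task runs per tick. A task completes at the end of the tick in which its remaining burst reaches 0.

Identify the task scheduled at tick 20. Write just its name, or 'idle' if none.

running at tick 20 = C

t=0: ready={A,E,F} → run E
t=1: ready={A,E,F} → run E
t=2: ready={A,E,F} → run E
t=3: ready={A,B,E,F} → run B
t=4: ready={A,B,C,E,F} → run B
t=5: ready={A,B,C,E,F} → run B
t=6: ready={A,B,C,E,F,H} → run B
t=7: ready={A,B,C,E,F,H} → run B
t=8: ready={A,B,C,E,F,H} → run B
t=9: ready={A,B,C,E,F,H} → run B
t=10: ready={A,C,E,F,H} → run E
t=11: ready={A,C,E,F,H} → run E
t=12: ready={A,C,E,F,H} → run E
t=13: ready={A,C,E,F,H} → run E
t=14: ready={A,C,E,F,H} → run E
t=15: ready={A,C,F,H} → run A
t=16: ready={A,C,F,H} → run A
t=17: ready={A,C,F,H} → run A
t=18: ready={A,C,F,H} → run A
t=19: ready={C,F,H} → run C
t=20: ready={C,F,H} → run C
t=21: ready={C,F,H} → run C
t=22: ready={C,F,H} → run C
t=23: ready={C,F,H} → run C
t=24: ready={C,F,H} → run C
t=25: ready={C,F,H} → run C
t=26: ready={F,H} → run F
t=27: ready={F,H} → run F
t=28: ready={F,H} → run F
t=29: ready={H} → run H
t=30: ready={H} → run H
t=31: ready={H} → run H
t=32: ready={H} → run H
t=33: ready={H} → run H
t=34: ready={H} → run H
t=35: (idle)
t=36: (idle)
t=37: (idle)
t=38: (idle)
t=39: (idle)
t=40: (idle)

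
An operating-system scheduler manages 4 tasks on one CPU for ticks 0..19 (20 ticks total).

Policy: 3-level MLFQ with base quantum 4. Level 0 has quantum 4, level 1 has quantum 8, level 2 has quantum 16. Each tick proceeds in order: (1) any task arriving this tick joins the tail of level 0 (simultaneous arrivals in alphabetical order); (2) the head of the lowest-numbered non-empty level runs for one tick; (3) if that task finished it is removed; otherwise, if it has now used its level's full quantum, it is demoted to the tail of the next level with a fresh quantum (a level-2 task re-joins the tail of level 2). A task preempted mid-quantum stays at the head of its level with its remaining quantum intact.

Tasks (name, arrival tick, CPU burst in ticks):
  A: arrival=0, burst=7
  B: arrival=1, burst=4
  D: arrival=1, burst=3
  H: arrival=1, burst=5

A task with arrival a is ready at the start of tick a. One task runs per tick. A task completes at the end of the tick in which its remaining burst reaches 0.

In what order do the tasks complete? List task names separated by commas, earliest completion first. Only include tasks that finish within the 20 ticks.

completion order = B, D, A, H

t=0: L0/L1/L2 = A/-/- → run A
t=1: L0/L1/L2 = ABDH/-/- → run A
t=2: L0/L1/L2 = ABDH/-/- → run A
t=3: L0/L1/L2 = ABDH/-/- → run A
t=4: L0/L1/L2 = BDH/A/- → run B
t=5: L0/L1/L2 = BDH/A/- → run B
t=6: L0/L1/L2 = BDH/A/- → run B
t=7: L0/L1/L2 = BDH/A/- → run B
t=8: L0/L1/L2 = DH/A/- → run D
t=9: L0/L1/L2 = DH/A/- → run D
t=10: L0/L1/L2 = DH/A/- → run D
t=11: L0/L1/L2 = H/A/- → run H
t=12: L0/L1/L2 = H/A/- → run H
t=13: L0/L1/L2 = H/A/- → run H
t=14: L0/L1/L2 = H/A/- → run H
t=15: L0/L1/L2 = -/AH/- → run A
t=16: L0/L1/L2 = -/AH/- → run A
t=17: L0/L1/L2 = -/AH/- → run A
t=18: L0/L1/L2 = -/H/- → run H
t=19: (idle)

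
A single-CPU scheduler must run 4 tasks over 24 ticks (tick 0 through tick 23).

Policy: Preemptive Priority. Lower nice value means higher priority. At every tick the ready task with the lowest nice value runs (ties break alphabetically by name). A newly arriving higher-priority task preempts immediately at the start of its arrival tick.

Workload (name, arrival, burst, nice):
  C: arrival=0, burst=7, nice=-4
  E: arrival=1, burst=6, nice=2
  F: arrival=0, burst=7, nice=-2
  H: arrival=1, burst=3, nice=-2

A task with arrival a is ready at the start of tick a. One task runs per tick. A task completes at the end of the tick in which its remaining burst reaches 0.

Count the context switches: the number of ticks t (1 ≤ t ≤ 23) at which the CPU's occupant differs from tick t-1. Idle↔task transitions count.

t=0: ready={C,F} → run C
t=1: ready={C,E,F,H} → run C
t=2: ready={C,E,F,H} → run C
t=3: ready={C,E,F,H} → run C
t=4: ready={C,E,F,H} → run C
t=5: ready={C,E,F,H} → run C
t=6: ready={C,E,F,H} → run C
t=7: ready={E,F,H} → run F
t=8: ready={E,F,H} → run F
t=9: ready={E,F,H} → run F
t=10: ready={E,F,H} → run F
t=11: ready={E,F,H} → run F
t=12: ready={E,F,H} → run F
t=13: ready={E,F,H} → run F
t=14: ready={E,H} → run H
t=15: ready={E,H} → run H
t=16: ready={E,H} → run H
t=17: ready={E} → run E
t=18: ready={E} → run E
t=19: ready={E} → run E
t=20: ready={E} → run E
t=21: ready={E} → run E
t=22: ready={E} → run E
t=23: (idle)

context switches = 4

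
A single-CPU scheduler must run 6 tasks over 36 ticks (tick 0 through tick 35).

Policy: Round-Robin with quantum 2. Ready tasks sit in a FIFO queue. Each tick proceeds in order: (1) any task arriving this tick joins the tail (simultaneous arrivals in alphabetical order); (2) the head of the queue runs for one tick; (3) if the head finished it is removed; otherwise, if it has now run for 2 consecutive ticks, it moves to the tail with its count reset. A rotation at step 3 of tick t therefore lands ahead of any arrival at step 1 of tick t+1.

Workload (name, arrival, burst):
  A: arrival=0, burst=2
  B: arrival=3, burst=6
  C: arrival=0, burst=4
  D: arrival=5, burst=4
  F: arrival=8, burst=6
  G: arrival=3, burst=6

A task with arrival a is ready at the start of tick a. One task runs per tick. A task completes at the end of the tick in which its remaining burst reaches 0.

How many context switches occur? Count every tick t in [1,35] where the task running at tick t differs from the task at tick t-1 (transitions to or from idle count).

t=0: queue=[A,C] q_used=0 → run A
t=1: queue=[A,C] q_used=1 → run A
t=2: queue=[C] q_used=0 → run C
t=3: queue=[C,B,G] q_used=1 → run C
t=4: queue=[B,G,C] q_used=0 → run B
t=5: queue=[B,G,C,D] q_used=1 → run B
t=6: queue=[G,C,D,B] q_used=0 → run G
t=7: queue=[G,C,D,B] q_used=1 → run G
t=8: queue=[C,D,B,G,F] q_used=0 → run C
t=9: queue=[C,D,B,G,F] q_used=1 → run C
t=10: queue=[D,B,G,F] q_used=0 → run D
t=11: queue=[D,B,G,F] q_used=1 → run D
t=12: queue=[B,G,F,D] q_used=0 → run B
t=13: queue=[B,G,F,D] q_used=1 → run B
t=14: queue=[G,F,D,B] q_used=0 → run G
t=15: queue=[G,F,D,B] q_used=1 → run G
t=16: queue=[F,D,B,G] q_used=0 → run F
t=17: queue=[F,D,B,G] q_used=1 → run F
t=18: queue=[D,B,G,F] q_used=0 → run D
t=19: queue=[D,B,G,F] q_used=1 → run D
t=20: queue=[B,G,F] q_used=0 → run B
t=21: queue=[B,G,F] q_used=1 → run B
t=22: queue=[G,F] q_used=0 → run G
t=23: queue=[G,F] q_used=1 → run G
t=24: queue=[F] q_used=0 → run F
t=25: queue=[F] q_used=1 → run F
t=26: queue=[F] q_used=0 → run F
t=27: queue=[F] q_used=1 → run F
t=28: (idle)
t=29: (idle)
t=30: (idle)
t=31: (idle)
t=32: (idle)
t=33: (idle)
t=34: (idle)
t=35: (idle)

context switches = 13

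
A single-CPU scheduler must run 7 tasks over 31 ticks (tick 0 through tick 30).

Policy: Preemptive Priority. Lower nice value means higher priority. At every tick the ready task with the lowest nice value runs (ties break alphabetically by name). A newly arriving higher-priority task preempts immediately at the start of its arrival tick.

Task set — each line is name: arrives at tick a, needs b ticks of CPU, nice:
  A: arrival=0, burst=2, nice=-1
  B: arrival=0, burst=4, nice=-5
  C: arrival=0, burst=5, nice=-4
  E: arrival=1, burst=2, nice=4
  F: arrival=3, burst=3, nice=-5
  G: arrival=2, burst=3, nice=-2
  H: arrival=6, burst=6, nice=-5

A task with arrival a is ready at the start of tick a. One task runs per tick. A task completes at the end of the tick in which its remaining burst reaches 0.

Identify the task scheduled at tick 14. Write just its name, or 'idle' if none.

t=0: ready={A,B,C} → run B
t=1: ready={A,B,C,E} → run B
t=2: ready={A,B,C,E,G} → run B
t=3: ready={A,B,C,E,F,G} → run B
t=4: ready={A,C,E,F,G} → run F
t=5: ready={A,C,E,F,G} → run F
t=6: ready={A,C,E,F,G,H} → run F
t=7: ready={A,C,E,G,H} → run H
t=8: ready={A,C,E,G,H} → run H
t=9: ready={A,C,E,G,H} → run H
t=10: ready={A,C,E,G,H} → run H
t=11: ready={A,C,E,G,H} → run H
t=12: ready={A,C,E,G,H} → run H
t=13: ready={A,C,E,G} → run C
t=14: ready={A,C,E,G} → run C
t=15: ready={A,C,E,G} → run C
t=16: ready={A,C,E,G} → run C
t=17: ready={A,C,E,G} → run C
t=18: ready={A,E,G} → run G
t=19: ready={A,E,G} → run G
t=20: ready={A,E,G} → run G
t=21: ready={A,E} → run A
t=22: ready={A,E} → run A
t=23: ready={E} → run E
t=24: ready={E} → run E
t=25: (idle)
t=26: (idle)
t=27: (idle)
t=28: (idle)
t=29: (idle)
t=30: (idle)

running at tick 14 = C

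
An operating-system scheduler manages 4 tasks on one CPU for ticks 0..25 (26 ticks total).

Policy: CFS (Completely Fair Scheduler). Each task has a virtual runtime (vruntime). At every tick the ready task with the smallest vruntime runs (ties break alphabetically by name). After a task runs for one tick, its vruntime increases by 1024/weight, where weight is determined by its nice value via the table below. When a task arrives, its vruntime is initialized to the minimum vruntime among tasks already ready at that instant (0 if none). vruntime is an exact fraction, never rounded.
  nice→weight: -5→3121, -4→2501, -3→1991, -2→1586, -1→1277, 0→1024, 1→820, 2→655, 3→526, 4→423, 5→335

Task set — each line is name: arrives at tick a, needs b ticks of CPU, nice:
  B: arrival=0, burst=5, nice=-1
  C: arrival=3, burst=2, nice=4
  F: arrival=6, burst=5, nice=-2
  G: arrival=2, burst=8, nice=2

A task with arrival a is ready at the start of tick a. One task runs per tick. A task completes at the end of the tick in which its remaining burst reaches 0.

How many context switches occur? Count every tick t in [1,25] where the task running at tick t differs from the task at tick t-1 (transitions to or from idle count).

t=0: vr[B=0] → run B
t=1: vr[B=1024/1277] → run B
t=2: vr[B=2048/1277 G=2048/1277] → run B
t=3: vr[B=3072/1277 C=2048/1277 G=2048/1277] → run C
t=4: vr[B=3072/1277 C=2173952/540171 G=2048/1277] → run G
t=5: vr[B=3072/1277 C=2173952/540171 G=2649088/836435] → run B
t=6: vr[B=4096/1277 C=2173952/540171 F=2649088/836435 G=2649088/836435] → run F
t=7: vr[B=4096/1277 C=2173952/540171 F=2528981504/663292955 G=2649088/836435] → run G
t=8: vr[B=4096/1277 C=2173952/540171 F=2528981504/663292955 G=3956736/836435] → run B
t=9: vr[C=2173952/540171 F=2528981504/663292955 G=3956736/836435] → run F
t=10: vr[C=2173952/540171 F=2957236224/663292955 G=3956736/836435] → run C
t=11: vr[F=2957236224/663292955 G=3956736/836435] → run F
t=12: vr[F=3385490944/663292955 G=3956736/836435] → run G
t=13: vr[F=3385490944/663292955 G=5264384/836435] → run F
t=14: vr[F=3813745664/663292955 G=5264384/836435] → run F
t=15: vr[G=5264384/836435] → run G
t=16: vr[G=6572032/836435] → run G
t=17: vr[G=1575936/167287] → run G
t=18: vr[G=9187328/836435] → run G
t=19: vr[G=10494976/836435] → run G
t=20: (idle)
t=21: (idle)
t=22: (idle)
t=23: (idle)
t=24: (idle)
t=25: (idle)

context switches = 13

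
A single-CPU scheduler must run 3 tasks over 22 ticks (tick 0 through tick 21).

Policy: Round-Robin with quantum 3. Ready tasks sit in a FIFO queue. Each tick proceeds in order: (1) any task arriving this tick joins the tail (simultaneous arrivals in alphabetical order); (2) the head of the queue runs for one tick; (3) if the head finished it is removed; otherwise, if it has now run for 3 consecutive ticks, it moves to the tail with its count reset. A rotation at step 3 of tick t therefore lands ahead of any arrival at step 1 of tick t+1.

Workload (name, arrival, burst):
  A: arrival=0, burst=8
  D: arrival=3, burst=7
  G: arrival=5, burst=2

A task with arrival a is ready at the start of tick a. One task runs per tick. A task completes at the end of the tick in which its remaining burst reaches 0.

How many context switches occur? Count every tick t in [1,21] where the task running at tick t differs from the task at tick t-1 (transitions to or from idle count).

context switches = 5

t=0: queue=[A] q_used=0 → run A
t=1: queue=[A] q_used=1 → run A
t=2: queue=[A] q_used=2 → run A
t=3: queue=[A,D] q_used=0 → run A
t=4: queue=[A,D] q_used=1 → run A
t=5: queue=[A,D,G] q_used=2 → run A
t=6: queue=[D,G,A] q_used=0 → run D
t=7: queue=[D,G,A] q_used=1 → run D
t=8: queue=[D,G,A] q_used=2 → run D
t=9: queue=[G,A,D] q_used=0 → run G
t=10: queue=[G,A,D] q_used=1 → run G
t=11: queue=[A,D] q_used=0 → run A
t=12: queue=[A,D] q_used=1 → run A
t=13: queue=[D] q_used=0 → run D
t=14: queue=[D] q_used=1 → run D
t=15: queue=[D] q_used=2 → run D
t=16: queue=[D] q_used=0 → run D
t=17: (idle)
t=18: (idle)
t=19: (idle)
t=20: (idle)
t=21: (idle)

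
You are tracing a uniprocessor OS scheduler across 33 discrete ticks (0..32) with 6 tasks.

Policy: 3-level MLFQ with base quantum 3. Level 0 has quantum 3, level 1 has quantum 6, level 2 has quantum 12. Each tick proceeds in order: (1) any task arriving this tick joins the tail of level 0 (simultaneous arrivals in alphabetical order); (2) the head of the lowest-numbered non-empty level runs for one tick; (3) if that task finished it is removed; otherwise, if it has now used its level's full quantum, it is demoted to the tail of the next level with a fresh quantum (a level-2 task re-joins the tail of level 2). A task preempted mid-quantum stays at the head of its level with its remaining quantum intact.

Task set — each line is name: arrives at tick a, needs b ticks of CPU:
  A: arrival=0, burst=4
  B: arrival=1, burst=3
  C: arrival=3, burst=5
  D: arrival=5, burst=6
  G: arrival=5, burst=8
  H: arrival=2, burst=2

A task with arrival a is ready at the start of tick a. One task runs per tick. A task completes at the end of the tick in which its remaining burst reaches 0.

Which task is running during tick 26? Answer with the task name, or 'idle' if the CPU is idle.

running at tick 26 = G

t=0: L0/L1/L2 = A/-/- → run A
t=1: L0/L1/L2 = AB/-/- → run A
t=2: L0/L1/L2 = ABH/-/- → run A
t=3: L0/L1/L2 = BHC/A/- → run B
t=4: L0/L1/L2 = BHC/A/- → run B
t=5: L0/L1/L2 = BHCDG/A/- → run B
t=6: L0/L1/L2 = HCDG/A/- → run H
t=7: L0/L1/L2 = HCDG/A/- → run H
t=8: L0/L1/L2 = CDG/A/- → run C
t=9: L0/L1/L2 = CDG/A/- → run C
t=10: L0/L1/L2 = CDG/A/- → run C
t=11: L0/L1/L2 = DG/AC/- → run D
t=12: L0/L1/L2 = DG/AC/- → run D
t=13: L0/L1/L2 = DG/AC/- → run D
t=14: L0/L1/L2 = G/ACD/- → run G
t=15: L0/L1/L2 = G/ACD/- → run G
t=16: L0/L1/L2 = G/ACD/- → run G
t=17: L0/L1/L2 = -/ACDG/- → run A
t=18: L0/L1/L2 = -/CDG/- → run C
t=19: L0/L1/L2 = -/CDG/- → run C
t=20: L0/L1/L2 = -/DG/- → run D
t=21: L0/L1/L2 = -/DG/- → run D
t=22: L0/L1/L2 = -/DG/- → run D
t=23: L0/L1/L2 = -/G/- → run G
t=24: L0/L1/L2 = -/G/- → run G
t=25: L0/L1/L2 = -/G/- → run G
t=26: L0/L1/L2 = -/G/- → run G
t=27: L0/L1/L2 = -/G/- → run G
t=28: (idle)
t=29: (idle)
t=30: (idle)
t=31: (idle)
t=32: (idle)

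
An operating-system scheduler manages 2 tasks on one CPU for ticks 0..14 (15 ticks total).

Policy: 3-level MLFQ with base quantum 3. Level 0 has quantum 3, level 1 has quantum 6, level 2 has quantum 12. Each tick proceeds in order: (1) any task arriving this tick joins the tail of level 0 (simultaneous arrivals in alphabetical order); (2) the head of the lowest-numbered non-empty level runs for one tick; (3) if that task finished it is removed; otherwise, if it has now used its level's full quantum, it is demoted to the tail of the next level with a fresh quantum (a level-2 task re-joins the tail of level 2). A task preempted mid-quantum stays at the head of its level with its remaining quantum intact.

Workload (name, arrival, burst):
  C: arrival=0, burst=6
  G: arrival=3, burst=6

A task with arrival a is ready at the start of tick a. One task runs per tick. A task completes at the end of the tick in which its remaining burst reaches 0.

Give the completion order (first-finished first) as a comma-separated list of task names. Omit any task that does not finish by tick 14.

t=0: L0/L1/L2 = C/-/- → run C
t=1: L0/L1/L2 = C/-/- → run C
t=2: L0/L1/L2 = C/-/- → run C
t=3: L0/L1/L2 = G/C/- → run G
t=4: L0/L1/L2 = G/C/- → run G
t=5: L0/L1/L2 = G/C/- → run G
t=6: L0/L1/L2 = -/CG/- → run C
t=7: L0/L1/L2 = -/CG/- → run C
t=8: L0/L1/L2 = -/CG/- → run C
t=9: L0/L1/L2 = -/G/- → run G
t=10: L0/L1/L2 = -/G/- → run G
t=11: L0/L1/L2 = -/G/- → run G
t=12: (idle)
t=13: (idle)
t=14: (idle)

completion order = C, G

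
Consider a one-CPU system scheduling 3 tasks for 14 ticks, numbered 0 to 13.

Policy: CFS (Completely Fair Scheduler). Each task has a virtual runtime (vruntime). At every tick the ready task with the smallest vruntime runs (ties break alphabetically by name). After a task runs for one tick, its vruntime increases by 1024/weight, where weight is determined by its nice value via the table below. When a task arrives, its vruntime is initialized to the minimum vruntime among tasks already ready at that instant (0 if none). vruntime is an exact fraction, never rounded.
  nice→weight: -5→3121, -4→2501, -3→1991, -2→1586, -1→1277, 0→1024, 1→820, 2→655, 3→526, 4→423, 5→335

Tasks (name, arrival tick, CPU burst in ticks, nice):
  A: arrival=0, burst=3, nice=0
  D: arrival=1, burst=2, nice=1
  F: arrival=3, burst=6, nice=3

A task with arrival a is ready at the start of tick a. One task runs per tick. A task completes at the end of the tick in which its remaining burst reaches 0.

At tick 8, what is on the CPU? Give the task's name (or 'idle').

running at tick 8 = F

t=0: vr[A=0] → run A
t=1: vr[A=1 D=1] → run A
t=2: vr[A=2 D=1] → run D
t=3: vr[A=2 D=461/205 F=2] → run A
t=4: vr[D=461/205 F=2] → run F
t=5: vr[D=461/205 F=1038/263] → run D
t=6: vr[F=1038/263] → run F
t=7: vr[F=1550/263] → run F
t=8: vr[F=2062/263] → run F
t=9: vr[F=2574/263] → run F
t=10: vr[F=3086/263] → run F
t=11: (idle)
t=12: (idle)
t=13: (idle)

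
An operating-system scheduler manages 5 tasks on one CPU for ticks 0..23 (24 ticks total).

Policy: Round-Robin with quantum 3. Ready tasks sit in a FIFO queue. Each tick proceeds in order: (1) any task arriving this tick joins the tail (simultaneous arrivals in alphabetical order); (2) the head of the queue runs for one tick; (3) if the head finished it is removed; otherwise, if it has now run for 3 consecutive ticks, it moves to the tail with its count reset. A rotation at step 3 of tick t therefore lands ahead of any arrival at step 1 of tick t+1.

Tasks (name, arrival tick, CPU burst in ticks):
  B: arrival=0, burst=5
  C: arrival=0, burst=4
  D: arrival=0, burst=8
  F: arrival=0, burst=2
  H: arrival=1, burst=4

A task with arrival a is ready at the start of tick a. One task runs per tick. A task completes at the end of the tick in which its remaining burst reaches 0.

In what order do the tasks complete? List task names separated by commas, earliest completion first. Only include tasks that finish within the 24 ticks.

t=0: queue=[B,C,D,F] q_used=0 → run B
t=1: queue=[B,C,D,F,H] q_used=1 → run B
t=2: queue=[B,C,D,F,H] q_used=2 → run B
t=3: queue=[C,D,F,H,B] q_used=0 → run C
t=4: queue=[C,D,F,H,B] q_used=1 → run C
t=5: queue=[C,D,F,H,B] q_used=2 → run C
t=6: queue=[D,F,H,B,C] q_used=0 → run D
t=7: queue=[D,F,H,B,C] q_used=1 → run D
t=8: queue=[D,F,H,B,C] q_used=2 → run D
t=9: queue=[F,H,B,C,D] q_used=0 → run F
t=10: queue=[F,H,B,C,D] q_used=1 → run F
t=11: queue=[H,B,C,D] q_used=0 → run H
t=12: queue=[H,B,C,D] q_used=1 → run H
t=13: queue=[H,B,C,D] q_used=2 → run H
t=14: queue=[B,C,D,H] q_used=0 → run B
t=15: queue=[B,C,D,H] q_used=1 → run B
t=16: queue=[C,D,H] q_used=0 → run C
t=17: queue=[D,H] q_used=0 → run D
t=18: queue=[D,H] q_used=1 → run D
t=19: queue=[D,H] q_used=2 → run D
t=20: queue=[H,D] q_used=0 → run H
t=21: queue=[D] q_used=0 → run D
t=22: queue=[D] q_used=1 → run D
t=23: (idle)

completion order = F, B, C, H, D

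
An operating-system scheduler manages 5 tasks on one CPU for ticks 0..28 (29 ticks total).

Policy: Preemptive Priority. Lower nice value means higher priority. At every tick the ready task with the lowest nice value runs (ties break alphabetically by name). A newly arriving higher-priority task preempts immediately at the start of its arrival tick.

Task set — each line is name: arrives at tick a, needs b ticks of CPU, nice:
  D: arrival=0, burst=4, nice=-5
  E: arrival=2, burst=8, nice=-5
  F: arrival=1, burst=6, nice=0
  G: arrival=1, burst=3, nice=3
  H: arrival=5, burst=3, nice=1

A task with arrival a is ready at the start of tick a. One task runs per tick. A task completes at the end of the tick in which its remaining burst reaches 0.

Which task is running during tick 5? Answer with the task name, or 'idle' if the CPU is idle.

running at tick 5 = E

t=0: ready={D} → run D
t=1: ready={D,F,G} → run D
t=2: ready={D,E,F,G} → run D
t=3: ready={D,E,F,G} → run D
t=4: ready={E,F,G} → run E
t=5: ready={E,F,G,H} → run E
t=6: ready={E,F,G,H} → run E
t=7: ready={E,F,G,H} → run E
t=8: ready={E,F,G,H} → run E
t=9: ready={E,F,G,H} → run E
t=10: ready={E,F,G,H} → run E
t=11: ready={E,F,G,H} → run E
t=12: ready={F,G,H} → run F
t=13: ready={F,G,H} → run F
t=14: ready={F,G,H} → run F
t=15: ready={F,G,H} → run F
t=16: ready={F,G,H} → run F
t=17: ready={F,G,H} → run F
t=18: ready={G,H} → run H
t=19: ready={G,H} → run H
t=20: ready={G,H} → run H
t=21: ready={G} → run G
t=22: ready={G} → run G
t=23: ready={G} → run G
t=24: (idle)
t=25: (idle)
t=26: (idle)
t=27: (idle)
t=28: (idle)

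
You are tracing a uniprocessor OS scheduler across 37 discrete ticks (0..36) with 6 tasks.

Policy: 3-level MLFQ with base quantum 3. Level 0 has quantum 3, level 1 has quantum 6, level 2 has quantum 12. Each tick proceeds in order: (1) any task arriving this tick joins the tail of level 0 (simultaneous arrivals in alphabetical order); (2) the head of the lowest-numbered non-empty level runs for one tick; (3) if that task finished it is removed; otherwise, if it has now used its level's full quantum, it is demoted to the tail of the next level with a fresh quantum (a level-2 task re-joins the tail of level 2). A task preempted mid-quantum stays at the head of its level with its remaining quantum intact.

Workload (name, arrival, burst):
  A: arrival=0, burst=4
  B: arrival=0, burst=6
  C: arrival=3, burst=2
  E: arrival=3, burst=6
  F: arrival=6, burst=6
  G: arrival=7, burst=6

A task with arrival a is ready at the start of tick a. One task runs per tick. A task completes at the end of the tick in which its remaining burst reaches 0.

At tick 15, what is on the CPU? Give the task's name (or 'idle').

running at tick 15 = G

t=0: L0/L1/L2 = AB/-/- → run A
t=1: L0/L1/L2 = AB/-/- → run A
t=2: L0/L1/L2 = AB/-/- → run A
t=3: L0/L1/L2 = BCE/A/- → run B
t=4: L0/L1/L2 = BCE/A/- → run B
t=5: L0/L1/L2 = BCE/A/- → run B
t=6: L0/L1/L2 = CEF/AB/- → run C
t=7: L0/L1/L2 = CEFG/AB/- → run C
t=8: L0/L1/L2 = EFG/AB/- → run E
t=9: L0/L1/L2 = EFG/AB/- → run E
t=10: L0/L1/L2 = EFG/AB/- → run E
t=11: L0/L1/L2 = FG/ABE/- → run F
t=12: L0/L1/L2 = FG/ABE/- → run F
t=13: L0/L1/L2 = FG/ABE/- → run F
t=14: L0/L1/L2 = G/ABEF/- → run G
t=15: L0/L1/L2 = G/ABEF/- → run G
t=16: L0/L1/L2 = G/ABEF/- → run G
t=17: L0/L1/L2 = -/ABEFG/- → run A
t=18: L0/L1/L2 = -/BEFG/- → run B
t=19: L0/L1/L2 = -/BEFG/- → run B
t=20: L0/L1/L2 = -/BEFG/- → run B
t=21: L0/L1/L2 = -/EFG/- → run E
t=22: L0/L1/L2 = -/EFG/- → run E
t=23: L0/L1/L2 = -/EFG/- → run E
t=24: L0/L1/L2 = -/FG/- → run F
t=25: L0/L1/L2 = -/FG/- → run F
t=26: L0/L1/L2 = -/FG/- → run F
t=27: L0/L1/L2 = -/G/- → run G
t=28: L0/L1/L2 = -/G/- → run G
t=29: L0/L1/L2 = -/G/- → run G
t=30: (idle)
t=31: (idle)
t=32: (idle)
t=33: (idle)
t=34: (idle)
t=35: (idle)
t=36: (idle)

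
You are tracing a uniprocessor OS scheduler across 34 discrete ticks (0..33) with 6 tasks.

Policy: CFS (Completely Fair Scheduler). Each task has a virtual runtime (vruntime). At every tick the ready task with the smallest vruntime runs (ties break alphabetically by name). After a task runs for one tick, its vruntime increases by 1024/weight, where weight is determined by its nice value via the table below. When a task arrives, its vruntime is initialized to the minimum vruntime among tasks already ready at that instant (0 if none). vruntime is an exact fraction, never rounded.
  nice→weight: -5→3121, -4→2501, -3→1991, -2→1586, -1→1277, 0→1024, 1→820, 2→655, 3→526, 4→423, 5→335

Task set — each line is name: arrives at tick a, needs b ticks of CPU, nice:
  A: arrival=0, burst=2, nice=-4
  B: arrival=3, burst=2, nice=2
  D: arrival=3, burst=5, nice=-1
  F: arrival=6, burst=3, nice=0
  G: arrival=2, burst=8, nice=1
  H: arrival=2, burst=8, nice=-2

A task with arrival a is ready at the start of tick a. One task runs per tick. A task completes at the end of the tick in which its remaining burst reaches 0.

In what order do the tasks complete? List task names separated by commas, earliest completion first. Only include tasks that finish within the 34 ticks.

completion order = A, B, F, D, H, G

t=0: vr[A=0] → run A
t=1: vr[A=1024/2501] → run A
t=2: vr[G=0 H=0] → run G
t=3: vr[B=0 D=0 G=256/205 H=0] → run B
t=4: vr[B=1024/655 D=0 G=256/205 H=0] → run D
t=5: vr[B=1024/655 D=1024/1277 G=256/205 H=0] → run H
t=6: vr[B=1024/655 D=1024/1277 F=512/793 G=256/205 H=512/793] → run F
t=7: vr[B=1024/655 D=1024/1277 F=1305/793 G=256/205 H=512/793] → run H
t=8: vr[B=1024/655 D=1024/1277 F=1305/793 G=256/205 H=1024/793] → run D
t=9: vr[B=1024/655 D=2048/1277 F=1305/793 G=256/205 H=1024/793] → run G
t=10: vr[B=1024/655 D=2048/1277 F=1305/793 G=512/205 H=1024/793] → run H
t=11: vr[B=1024/655 D=2048/1277 F=1305/793 G=512/205 H=1536/793] → run B
t=12: vr[D=2048/1277 F=1305/793 G=512/205 H=1536/793] → run D
t=13: vr[D=3072/1277 F=1305/793 G=512/205 H=1536/793] → run F
t=14: vr[D=3072/1277 F=2098/793 G=512/205 H=1536/793] → run H
t=15: vr[D=3072/1277 F=2098/793 G=512/205 H=2048/793] → run D
t=16: vr[D=4096/1277 F=2098/793 G=512/205 H=2048/793] → run G
t=17: vr[D=4096/1277 F=2098/793 G=768/205 H=2048/793] → run H
t=18: vr[D=4096/1277 F=2098/793 G=768/205 H=2560/793] → run F
t=19: vr[D=4096/1277 G=768/205 H=2560/793] → run D
t=20: vr[G=768/205 H=2560/793] → run H
t=21: vr[G=768/205 H=3072/793] → run G
t=22: vr[G=1024/205 H=3072/793] → run H
t=23: vr[G=1024/205 H=3584/793] → run H
t=24: vr[G=1024/205] → run G
t=25: vr[G=256/41] → run G
t=26: vr[G=1536/205] → run G
t=27: vr[G=1792/205] → run G
t=28: (idle)
t=29: (idle)
t=30: (idle)
t=31: (idle)
t=32: (idle)
t=33: (idle)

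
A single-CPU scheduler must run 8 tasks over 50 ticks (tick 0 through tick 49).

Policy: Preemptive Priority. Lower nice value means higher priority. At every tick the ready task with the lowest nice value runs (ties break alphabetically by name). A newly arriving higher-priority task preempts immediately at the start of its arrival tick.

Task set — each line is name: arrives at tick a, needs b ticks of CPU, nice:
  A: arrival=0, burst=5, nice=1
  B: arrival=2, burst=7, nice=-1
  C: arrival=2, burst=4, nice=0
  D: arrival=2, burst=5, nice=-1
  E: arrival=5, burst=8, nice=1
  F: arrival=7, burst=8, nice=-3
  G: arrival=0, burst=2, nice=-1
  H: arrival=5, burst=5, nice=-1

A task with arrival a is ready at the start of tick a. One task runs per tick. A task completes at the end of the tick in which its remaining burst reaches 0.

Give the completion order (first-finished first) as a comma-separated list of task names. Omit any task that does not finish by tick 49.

completion order = G, F, B, D, H, C, A, E

t=0: ready={A,G} → run G
t=1: ready={A,G} → run G
t=2: ready={A,B,C,D} → run B
t=3: ready={A,B,C,D} → run B
t=4: ready={A,B,C,D} → run B
t=5: ready={A,B,C,D,E,H} → run B
t=6: ready={A,B,C,D,E,H} → run B
t=7: ready={A,B,C,D,E,F,H} → run F
t=8: ready={A,B,C,D,E,F,H} → run F
t=9: ready={A,B,C,D,E,F,H} → run F
t=10: ready={A,B,C,D,E,F,H} → run F
t=11: ready={A,B,C,D,E,F,H} → run F
t=12: ready={A,B,C,D,E,F,H} → run F
t=13: ready={A,B,C,D,E,F,H} → run F
t=14: ready={A,B,C,D,E,F,H} → run F
t=15: ready={A,B,C,D,E,H} → run B
t=16: ready={A,B,C,D,E,H} → run B
t=17: ready={A,C,D,E,H} → run D
t=18: ready={A,C,D,E,H} → run D
t=19: ready={A,C,D,E,H} → run D
t=20: ready={A,C,D,E,H} → run D
t=21: ready={A,C,D,E,H} → run D
t=22: ready={A,C,E,H} → run H
t=23: ready={A,C,E,H} → run H
t=24: ready={A,C,E,H} → run H
t=25: ready={A,C,E,H} → run H
t=26: ready={A,C,E,H} → run H
t=27: ready={A,C,E} → run C
t=28: ready={A,C,E} → run C
t=29: ready={A,C,E} → run C
t=30: ready={A,C,E} → run C
t=31: ready={A,E} → run A
t=32: ready={A,E} → run A
t=33: ready={A,E} → run A
t=34: ready={A,E} → run A
t=35: ready={A,E} → run A
t=36: ready={E} → run E
t=37: ready={E} → run E
t=38: ready={E} → run E
t=39: ready={E} → run E
t=40: ready={E} → run E
t=41: ready={E} → run E
t=42: ready={E} → run E
t=43: ready={E} → run E
t=44: (idle)
t=45: (idle)
t=46: (idle)
t=47: (idle)
t=48: (idle)
t=49: (idle)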